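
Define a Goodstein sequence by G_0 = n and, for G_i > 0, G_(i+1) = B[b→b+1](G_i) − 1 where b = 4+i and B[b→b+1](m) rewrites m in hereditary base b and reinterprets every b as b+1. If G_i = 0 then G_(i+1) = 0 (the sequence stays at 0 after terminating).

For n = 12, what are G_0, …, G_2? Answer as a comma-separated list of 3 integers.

(0) 12|_4 = 3·4 ↦ 3·5|_5 = 15 ⇒ 14
(1) 14|_5 = 2·5 + 4 ↦ 2·6 + 4|_6 = 16 ⇒ 15

12, 14, 15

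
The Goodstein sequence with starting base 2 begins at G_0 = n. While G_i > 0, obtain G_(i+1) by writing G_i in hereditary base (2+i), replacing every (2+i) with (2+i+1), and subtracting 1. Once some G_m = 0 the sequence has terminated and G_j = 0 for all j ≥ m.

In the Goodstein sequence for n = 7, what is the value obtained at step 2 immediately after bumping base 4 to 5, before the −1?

[0] 7 ≡ 2^2 + 2 + 1 (base 2). Lift 3: 31. −1: 30.
[1] 30 ≡ 3^3 + 3 (base 3). Lift 4: 260. −1: 259.
[2] 259 ≡ 4^4 + 3 (base 4). Lift 5: 3128. −1: 3127.

3128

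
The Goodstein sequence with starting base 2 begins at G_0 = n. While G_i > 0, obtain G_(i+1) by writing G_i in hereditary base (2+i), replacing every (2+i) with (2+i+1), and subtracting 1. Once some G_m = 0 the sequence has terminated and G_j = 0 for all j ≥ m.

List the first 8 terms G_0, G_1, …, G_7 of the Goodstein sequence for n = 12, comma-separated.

i=0: 12 = 2^(2 + 1) + 2^2 (b=2); 2→3: 3^(3 + 1) + 3^3 = 108; 108−1 = 107
i=1: 107 = 3^(3 + 1) + 2·3^2 + 2·3 + 2 (b=3); 3→4: 4^(4 + 1) + 2·4^2 + 2·4 + 2 = 1066; 1066−1 = 1065
i=2: 1065 = 4^(4 + 1) + 2·4^2 + 2·4 + 1 (b=4); 4→5: 5^(5 + 1) + 2·5^2 + 2·5 + 1 = 15686; 15686−1 = 15685
i=3: 15685 = 5^(5 + 1) + 2·5^2 + 2·5 (b=5); 5→6: 6^(6 + 1) + 2·6^2 + 2·6 = 280020; 280020−1 = 280019
i=4: 280019 = 6^(6 + 1) + 2·6^2 + 6 + 5 (b=6); 6→7: 7^(7 + 1) + 2·7^2 + 7 + 5 = 5764911; 5764911−1 = 5764910
i=5: 5764910 = 7^(7 + 1) + 2·7^2 + 7 + 4 (b=7); 7→8: 8^(8 + 1) + 2·8^2 + 8 + 4 = 134217868; 134217868−1 = 134217867
i=6: 134217867 = 8^(8 + 1) + 2·8^2 + 8 + 3 (b=8); 8→9: 9^(9 + 1) + 2·9^2 + 9 + 3 = 3486784575; 3486784575−1 = 3486784574

12, 107, 1065, 15685, 280019, 5764910, 134217867, 3486784574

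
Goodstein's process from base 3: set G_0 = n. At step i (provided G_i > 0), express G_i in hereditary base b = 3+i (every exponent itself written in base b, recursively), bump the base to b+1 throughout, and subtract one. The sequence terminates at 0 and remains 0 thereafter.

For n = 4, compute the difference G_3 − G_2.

-1

step 0: 4 = 3 + 1; sub 4 for 3: 4 + 1; = 5; G_1 = 5−1 = 4
step 1: 4 = 4; sub 5 for 4: 5; = 5; G_2 = 5−1 = 4
step 2: 4 = 4; sub 6 for 5: 4; = 4; G_3 = 4−1 = 3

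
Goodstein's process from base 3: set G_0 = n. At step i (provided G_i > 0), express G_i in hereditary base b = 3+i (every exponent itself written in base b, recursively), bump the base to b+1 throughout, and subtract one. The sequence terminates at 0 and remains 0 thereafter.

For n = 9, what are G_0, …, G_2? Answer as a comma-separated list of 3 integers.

9, 15, 17

step 0: 9 = 3^2; sub 4 for 3: 4^2; = 16; G_1 = 16−1 = 15
step 1: 15 = 3·4 + 3; sub 5 for 4: 3·5 + 3; = 18; G_2 = 18−1 = 17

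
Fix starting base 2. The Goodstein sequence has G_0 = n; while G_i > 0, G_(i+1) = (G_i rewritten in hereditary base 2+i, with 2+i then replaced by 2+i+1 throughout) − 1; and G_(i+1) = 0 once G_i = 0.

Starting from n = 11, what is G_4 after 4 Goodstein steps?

(0) 11|_2 = 2^(2 + 1) + 2 + 1 ↦ 3^(3 + 1) + 3 + 1|_3 = 85 ⇒ 84
(1) 84|_3 = 3^(3 + 1) + 3 ↦ 4^(4 + 1) + 4|_4 = 1028 ⇒ 1027
(2) 1027|_4 = 4^(4 + 1) + 3 ↦ 5^(5 + 1) + 3|_5 = 15628 ⇒ 15627
(3) 15627|_5 = 5^(5 + 1) + 2 ↦ 6^(6 + 1) + 2|_6 = 279938 ⇒ 279937

279937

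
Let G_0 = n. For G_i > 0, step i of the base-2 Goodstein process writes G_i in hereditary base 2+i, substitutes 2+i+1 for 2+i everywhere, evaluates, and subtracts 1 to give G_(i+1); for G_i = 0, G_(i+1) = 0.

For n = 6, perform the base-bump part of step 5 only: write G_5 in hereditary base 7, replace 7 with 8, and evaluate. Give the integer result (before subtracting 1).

187244

6 —HB2→ 2^2 + 2 —bump→ 3^3 + 3 = 30 —(−1)→ 29
29 —HB3→ 3^3 + 2 —bump→ 4^4 + 2 = 258 —(−1)→ 257
257 —HB4→ 4^4 + 1 —bump→ 5^5 + 1 = 3126 —(−1)→ 3125
3125 —HB5→ 5^5 —bump→ 6^6 = 46656 —(−1)→ 46655
46655 —HB6→ 5·6^5 + 5·6^4 + 5·6^3 + 5·6^2 + 5·6 + 5 —bump→ 5·7^5 + 5·7^4 + 5·7^3 + 5·7^2 + 5·7 + 5 = 98040 —(−1)→ 98039
98039 —HB7→ 5·7^5 + 5·7^4 + 5·7^3 + 5·7^2 + 5·7 + 4 —bump→ 5·8^5 + 5·8^4 + 5·8^3 + 5·8^2 + 5·8 + 4 = 187244 —(−1)→ 187243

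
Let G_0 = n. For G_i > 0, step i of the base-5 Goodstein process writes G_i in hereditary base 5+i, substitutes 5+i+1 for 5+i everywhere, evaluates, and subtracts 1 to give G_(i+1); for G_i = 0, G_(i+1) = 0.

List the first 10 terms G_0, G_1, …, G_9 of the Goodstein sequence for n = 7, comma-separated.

7, 7, 7, 7, 6, 5, 4, 3, 2, 1

[0] 7 ≡ 5 + 2 (base 5). Lift 6: 8. −1: 7.
[1] 7 ≡ 6 + 1 (base 6). Lift 7: 8. −1: 7.
[2] 7 ≡ 7 (base 7). Lift 8: 8. −1: 7.
[3] 7 ≡ 7 (base 8). Lift 9: 7. −1: 6.
[4] 6 ≡ 6 (base 9). Lift 10: 6. −1: 5.
[5] 5 ≡ 5 (base 10). Lift 11: 5. −1: 4.
[6] 4 ≡ 4 (base 11). Lift 12: 4. −1: 3.
[7] 3 ≡ 3 (base 12). Lift 13: 3. −1: 2.
[8] 2 ≡ 2 (base 13). Lift 14: 2. −1: 1.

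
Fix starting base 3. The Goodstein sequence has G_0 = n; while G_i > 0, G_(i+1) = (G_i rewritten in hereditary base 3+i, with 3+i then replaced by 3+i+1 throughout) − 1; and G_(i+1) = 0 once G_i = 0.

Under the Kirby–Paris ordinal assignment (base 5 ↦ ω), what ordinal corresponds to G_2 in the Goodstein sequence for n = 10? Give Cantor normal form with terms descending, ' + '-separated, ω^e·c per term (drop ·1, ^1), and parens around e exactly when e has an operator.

(0) 10|_3 = 3^2 + 1 ↦ 4^2 + 1|_4 = 17 ⇒ 16
(1) 16|_4 = 4^2 ↦ 5^2|_5 = 25 ⇒ 24
(2) 24|_5 = 4·5 + 4 ↦ 4·6 + 4|_6 = 28 ⇒ 27

ω·4 + 4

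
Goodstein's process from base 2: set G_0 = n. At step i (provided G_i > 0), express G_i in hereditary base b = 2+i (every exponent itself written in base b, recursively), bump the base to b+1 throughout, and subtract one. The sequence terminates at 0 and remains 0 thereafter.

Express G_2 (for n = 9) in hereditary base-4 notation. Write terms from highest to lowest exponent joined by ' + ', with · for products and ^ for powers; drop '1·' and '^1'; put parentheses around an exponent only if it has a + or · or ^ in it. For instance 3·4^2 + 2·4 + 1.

3·4^4 + 3·4^3 + 3·4^2 + 3·4 + 3

G_0 = 9. HB_2(9) = 2^(2 + 1) + 1. Bump = 82. G_1 = 81.
G_1 = 81. HB_3(81) = 3^(3 + 1). Bump = 1024. G_2 = 1023.
G_2 = 1023. HB_4(1023) = 3·4^4 + 3·4^3 + 3·4^2 + 3·4 + 3. Bump = 9843. G_3 = 9842.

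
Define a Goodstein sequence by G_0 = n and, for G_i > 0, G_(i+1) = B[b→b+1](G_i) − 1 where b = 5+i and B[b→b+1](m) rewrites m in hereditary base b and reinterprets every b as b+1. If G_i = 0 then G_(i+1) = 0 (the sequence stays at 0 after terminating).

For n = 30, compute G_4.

i=0: 30 = 5^2 + 5 (b=5); 5→6: 6^2 + 6 = 42; 42−1 = 41
i=1: 41 = 6^2 + 5 (b=6); 6→7: 7^2 + 5 = 54; 54−1 = 53
i=2: 53 = 7^2 + 4 (b=7); 7→8: 8^2 + 4 = 68; 68−1 = 67
i=3: 67 = 8^2 + 3 (b=8); 8→9: 9^2 + 3 = 84; 84−1 = 83
i=4: 83 = 9^2 + 2 (b=9); 9→10: 10^2 + 2 = 102; 102−1 = 101

83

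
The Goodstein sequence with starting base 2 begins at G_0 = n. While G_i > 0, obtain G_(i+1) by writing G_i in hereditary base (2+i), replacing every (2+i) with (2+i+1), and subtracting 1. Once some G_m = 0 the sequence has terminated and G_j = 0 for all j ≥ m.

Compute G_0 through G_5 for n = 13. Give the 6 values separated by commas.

13, 108, 1279, 16092, 280711, 5765998

13 —HB2→ 2^(2 + 1) + 2^2 + 1 —bump→ 3^(3 + 1) + 3^3 + 1 = 109 —(−1)→ 108
108 —HB3→ 3^(3 + 1) + 3^3 —bump→ 4^(4 + 1) + 4^4 = 1280 —(−1)→ 1279
1279 —HB4→ 4^(4 + 1) + 3·4^3 + 3·4^2 + 3·4 + 3 —bump→ 5^(5 + 1) + 3·5^3 + 3·5^2 + 3·5 + 3 = 16093 —(−1)→ 16092
16092 —HB5→ 5^(5 + 1) + 3·5^3 + 3·5^2 + 3·5 + 2 —bump→ 6^(6 + 1) + 3·6^3 + 3·6^2 + 3·6 + 2 = 280712 —(−1)→ 280711
280711 —HB6→ 6^(6 + 1) + 3·6^3 + 3·6^2 + 3·6 + 1 —bump→ 7^(7 + 1) + 3·7^3 + 3·7^2 + 3·7 + 1 = 5765999 —(−1)→ 5765998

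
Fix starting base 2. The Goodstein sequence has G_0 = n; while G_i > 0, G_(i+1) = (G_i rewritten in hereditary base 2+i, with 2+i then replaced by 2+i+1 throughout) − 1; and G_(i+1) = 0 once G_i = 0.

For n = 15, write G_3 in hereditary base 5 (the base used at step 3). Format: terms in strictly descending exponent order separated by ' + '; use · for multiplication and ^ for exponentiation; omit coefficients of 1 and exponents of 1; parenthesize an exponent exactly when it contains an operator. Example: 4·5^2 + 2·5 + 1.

5^(5 + 1) + 5^5 + 2

[0] 15 ≡ 2^(2 + 1) + 2^2 + 2 + 1 (base 2). Lift 3: 112. −1: 111.
[1] 111 ≡ 3^(3 + 1) + 3^3 + 3 (base 3). Lift 4: 1284. −1: 1283.
[2] 1283 ≡ 4^(4 + 1) + 4^4 + 3 (base 4). Lift 5: 18753. −1: 18752.
[3] 18752 ≡ 5^(5 + 1) + 5^5 + 2 (base 5). Lift 6: 326594. −1: 326593.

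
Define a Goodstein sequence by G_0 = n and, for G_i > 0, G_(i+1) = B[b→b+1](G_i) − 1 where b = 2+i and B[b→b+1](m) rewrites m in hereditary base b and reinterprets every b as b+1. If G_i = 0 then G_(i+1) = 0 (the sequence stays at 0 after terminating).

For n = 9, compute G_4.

140743

i=0: 9 = 2^(2 + 1) + 1 (b=2); 2→3: 3^(3 + 1) + 1 = 82; 82−1 = 81
i=1: 81 = 3^(3 + 1) (b=3); 3→4: 4^(4 + 1) = 1024; 1024−1 = 1023
i=2: 1023 = 3·4^4 + 3·4^3 + 3·4^2 + 3·4 + 3 (b=4); 4→5: 3·5^5 + 3·5^3 + 3·5^2 + 3·5 + 3 = 9843; 9843−1 = 9842
i=3: 9842 = 3·5^5 + 3·5^3 + 3·5^2 + 3·5 + 2 (b=5); 5→6: 3·6^6 + 3·6^3 + 3·6^2 + 3·6 + 2 = 140744; 140744−1 = 140743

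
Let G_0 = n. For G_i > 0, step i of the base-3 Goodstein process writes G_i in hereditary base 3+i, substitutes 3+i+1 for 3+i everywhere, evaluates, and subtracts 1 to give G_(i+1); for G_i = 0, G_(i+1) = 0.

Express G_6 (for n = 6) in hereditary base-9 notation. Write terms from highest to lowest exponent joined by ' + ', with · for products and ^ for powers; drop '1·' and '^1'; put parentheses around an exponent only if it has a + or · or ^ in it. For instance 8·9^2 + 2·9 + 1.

6

G_0 = 6. HB_3(6) = 2·3. Bump = 8. G_1 = 7.
G_1 = 7. HB_4(7) = 4 + 3. Bump = 8. G_2 = 7.
G_2 = 7. HB_5(7) = 5 + 2. Bump = 8. G_3 = 7.
G_3 = 7. HB_6(7) = 6 + 1. Bump = 8. G_4 = 7.
G_4 = 7. HB_7(7) = 7. Bump = 8. G_5 = 7.
G_5 = 7. HB_8(7) = 7. Bump = 7. G_6 = 6.
G_6 = 6. HB_9(6) = 6. Bump = 6. G_7 = 5.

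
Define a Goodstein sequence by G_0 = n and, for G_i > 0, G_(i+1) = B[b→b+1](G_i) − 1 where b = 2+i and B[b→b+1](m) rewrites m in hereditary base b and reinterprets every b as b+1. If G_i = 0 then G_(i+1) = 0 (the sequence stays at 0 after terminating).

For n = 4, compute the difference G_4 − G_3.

23

base 2: 4 = 2^2; at 3: 3^3 = 27; next = 26
base 3: 26 = 2·3^2 + 2·3 + 2; at 4: 2·4^2 + 2·4 + 2 = 42; next = 41
base 4: 41 = 2·4^2 + 2·4 + 1; at 5: 2·5^2 + 2·5 + 1 = 61; next = 60
base 5: 60 = 2·5^2 + 2·5; at 6: 2·6^2 + 2·6 = 84; next = 83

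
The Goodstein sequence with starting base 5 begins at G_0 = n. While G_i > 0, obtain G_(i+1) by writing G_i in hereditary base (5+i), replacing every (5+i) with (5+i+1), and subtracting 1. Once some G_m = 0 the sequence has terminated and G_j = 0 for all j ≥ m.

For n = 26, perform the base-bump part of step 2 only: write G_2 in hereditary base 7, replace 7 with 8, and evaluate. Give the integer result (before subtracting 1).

54

(0) 26|_5 = 5^2 + 1 ↦ 6^2 + 1|_6 = 37 ⇒ 36
(1) 36|_6 = 6^2 ↦ 7^2|_7 = 49 ⇒ 48
(2) 48|_7 = 6·7 + 6 ↦ 6·8 + 6|_8 = 54 ⇒ 53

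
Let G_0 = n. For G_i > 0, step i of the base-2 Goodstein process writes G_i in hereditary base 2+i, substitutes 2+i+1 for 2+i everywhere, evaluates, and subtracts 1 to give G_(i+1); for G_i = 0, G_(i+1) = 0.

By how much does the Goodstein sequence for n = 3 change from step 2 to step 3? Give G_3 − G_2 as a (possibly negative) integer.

G_0 = 3. HB_2(3) = 2 + 1. Bump = 4. G_1 = 3.
G_1 = 3. HB_3(3) = 3. Bump = 4. G_2 = 3.
G_2 = 3. HB_4(3) = 3. Bump = 3. G_3 = 2.

-1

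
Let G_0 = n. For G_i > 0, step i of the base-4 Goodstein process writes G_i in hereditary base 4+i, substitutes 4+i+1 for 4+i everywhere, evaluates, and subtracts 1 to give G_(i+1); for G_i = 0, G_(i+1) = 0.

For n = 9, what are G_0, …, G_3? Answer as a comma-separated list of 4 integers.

(0) 9|_4 = 2·4 + 1 ↦ 2·5 + 1|_5 = 11 ⇒ 10
(1) 10|_5 = 2·5 ↦ 2·6|_6 = 12 ⇒ 11
(2) 11|_6 = 6 + 5 ↦ 7 + 5|_7 = 12 ⇒ 11

9, 10, 11, 11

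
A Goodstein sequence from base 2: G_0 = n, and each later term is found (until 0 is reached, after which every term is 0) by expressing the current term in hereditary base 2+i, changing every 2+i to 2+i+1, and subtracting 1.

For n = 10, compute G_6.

84073323

10 —HB2→ 2^(2 + 1) + 2 —bump→ 3^(3 + 1) + 3 = 84 —(−1)→ 83
83 —HB3→ 3^(3 + 1) + 2 —bump→ 4^(4 + 1) + 2 = 1026 —(−1)→ 1025
1025 —HB4→ 4^(4 + 1) + 1 —bump→ 5^(5 + 1) + 1 = 15626 —(−1)→ 15625
15625 —HB5→ 5^(5 + 1) —bump→ 6^(6 + 1) = 279936 —(−1)→ 279935
279935 —HB6→ 5·6^6 + 5·6^5 + 5·6^4 + 5·6^3 + 5·6^2 + 5·6 + 5 —bump→ 5·7^7 + 5·7^5 + 5·7^4 + 5·7^3 + 5·7^2 + 5·7 + 5 = 4215755 —(−1)→ 4215754
4215754 —HB7→ 5·7^7 + 5·7^5 + 5·7^4 + 5·7^3 + 5·7^2 + 5·7 + 4 —bump→ 5·8^8 + 5·8^5 + 5·8^4 + 5·8^3 + 5·8^2 + 5·8 + 4 = 84073324 —(−1)→ 84073323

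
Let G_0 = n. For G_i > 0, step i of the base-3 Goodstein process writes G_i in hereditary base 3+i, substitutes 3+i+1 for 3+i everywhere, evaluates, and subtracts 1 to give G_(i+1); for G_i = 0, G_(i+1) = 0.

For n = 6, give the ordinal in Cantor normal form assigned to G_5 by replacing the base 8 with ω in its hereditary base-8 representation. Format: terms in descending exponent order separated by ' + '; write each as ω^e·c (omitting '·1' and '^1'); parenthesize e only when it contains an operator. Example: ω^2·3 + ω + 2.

i=0: 6 = 2·3 (b=3); 3→4: 2·4 = 8; 8−1 = 7
i=1: 7 = 4 + 3 (b=4); 4→5: 5 + 3 = 8; 8−1 = 7
i=2: 7 = 5 + 2 (b=5); 5→6: 6 + 2 = 8; 8−1 = 7
i=3: 7 = 6 + 1 (b=6); 6→7: 7 + 1 = 8; 8−1 = 7
i=4: 7 = 7 (b=7); 7→8: 8 = 8; 8−1 = 7
i=5: 7 = 7 (b=8); 8→9: 7 = 7; 7−1 = 6

7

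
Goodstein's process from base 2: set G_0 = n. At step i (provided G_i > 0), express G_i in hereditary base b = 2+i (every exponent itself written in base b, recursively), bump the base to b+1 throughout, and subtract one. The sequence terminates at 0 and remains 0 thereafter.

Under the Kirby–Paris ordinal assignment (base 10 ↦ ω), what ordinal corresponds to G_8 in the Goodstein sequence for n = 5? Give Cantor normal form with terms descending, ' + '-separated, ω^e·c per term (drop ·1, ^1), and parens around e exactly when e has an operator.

ω^3·3 + ω^2·3 + ω·2 + 5

base 2: 5 = 2^2 + 1; at 3: 3^3 + 1 = 28; next = 27
base 3: 27 = 3^3; at 4: 4^4 = 256; next = 255
base 4: 255 = 3·4^3 + 3·4^2 + 3·4 + 3; at 5: 3·5^3 + 3·5^2 + 3·5 + 3 = 468; next = 467
base 5: 467 = 3·5^3 + 3·5^2 + 3·5 + 2; at 6: 3·6^3 + 3·6^2 + 3·6 + 2 = 776; next = 775
base 6: 775 = 3·6^3 + 3·6^2 + 3·6 + 1; at 7: 3·7^3 + 3·7^2 + 3·7 + 1 = 1198; next = 1197
base 7: 1197 = 3·7^3 + 3·7^2 + 3·7; at 8: 3·8^3 + 3·8^2 + 3·8 = 1752; next = 1751
base 8: 1751 = 3·8^3 + 3·8^2 + 2·8 + 7; at 9: 3·9^3 + 3·9^2 + 2·9 + 7 = 2455; next = 2454
base 9: 2454 = 3·9^3 + 3·9^2 + 2·9 + 6; at 10: 3·10^3 + 3·10^2 + 2·10 + 6 = 3326; next = 3325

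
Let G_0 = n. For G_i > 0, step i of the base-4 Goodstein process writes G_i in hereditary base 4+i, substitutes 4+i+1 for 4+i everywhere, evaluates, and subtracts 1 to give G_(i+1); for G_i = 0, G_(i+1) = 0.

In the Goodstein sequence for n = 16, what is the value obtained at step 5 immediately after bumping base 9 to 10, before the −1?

16 —HB4→ 4^2 —bump→ 5^2 = 25 —(−1)→ 24
24 —HB5→ 4·5 + 4 —bump→ 4·6 + 4 = 28 —(−1)→ 27
27 —HB6→ 4·6 + 3 —bump→ 4·7 + 3 = 31 —(−1)→ 30
30 —HB7→ 4·7 + 2 —bump→ 4·8 + 2 = 34 —(−1)→ 33
33 —HB8→ 4·8 + 1 —bump→ 4·9 + 1 = 37 —(−1)→ 36
36 —HB9→ 4·9 —bump→ 4·10 = 40 —(−1)→ 39

40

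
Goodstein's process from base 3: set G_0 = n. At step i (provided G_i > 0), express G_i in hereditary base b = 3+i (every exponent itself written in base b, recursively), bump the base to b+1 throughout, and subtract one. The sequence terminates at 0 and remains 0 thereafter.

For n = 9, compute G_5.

23

base 3: 9 = 3^2; at 4: 4^2 = 16; next = 15
base 4: 15 = 3·4 + 3; at 5: 3·5 + 3 = 18; next = 17
base 5: 17 = 3·5 + 2; at 6: 3·6 + 2 = 20; next = 19
base 6: 19 = 3·6 + 1; at 7: 3·7 + 1 = 22; next = 21
base 7: 21 = 3·7; at 8: 3·8 = 24; next = 23
base 8: 23 = 2·8 + 7; at 9: 2·9 + 7 = 25; next = 24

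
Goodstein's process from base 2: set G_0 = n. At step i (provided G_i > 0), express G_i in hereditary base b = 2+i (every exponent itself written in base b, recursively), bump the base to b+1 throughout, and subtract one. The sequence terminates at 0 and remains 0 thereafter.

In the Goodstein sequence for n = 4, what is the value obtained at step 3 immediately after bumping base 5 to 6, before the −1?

84

base 2: 4 = 2^2; at 3: 3^3 = 27; next = 26
base 3: 26 = 2·3^2 + 2·3 + 2; at 4: 2·4^2 + 2·4 + 2 = 42; next = 41
base 4: 41 = 2·4^2 + 2·4 + 1; at 5: 2·5^2 + 2·5 + 1 = 61; next = 60
base 5: 60 = 2·5^2 + 2·5; at 6: 2·6^2 + 2·6 = 84; next = 83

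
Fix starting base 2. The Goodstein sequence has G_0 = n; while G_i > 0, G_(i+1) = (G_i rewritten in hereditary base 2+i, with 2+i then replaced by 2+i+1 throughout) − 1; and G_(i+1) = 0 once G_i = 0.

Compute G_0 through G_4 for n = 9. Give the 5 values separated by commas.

G_0 = 9. HB_2(9) = 2^(2 + 1) + 1. Bump = 82. G_1 = 81.
G_1 = 81. HB_3(81) = 3^(3 + 1). Bump = 1024. G_2 = 1023.
G_2 = 1023. HB_4(1023) = 3·4^4 + 3·4^3 + 3·4^2 + 3·4 + 3. Bump = 9843. G_3 = 9842.
G_3 = 9842. HB_5(9842) = 3·5^5 + 3·5^3 + 3·5^2 + 3·5 + 2. Bump = 140744. G_4 = 140743.

9, 81, 1023, 9842, 140743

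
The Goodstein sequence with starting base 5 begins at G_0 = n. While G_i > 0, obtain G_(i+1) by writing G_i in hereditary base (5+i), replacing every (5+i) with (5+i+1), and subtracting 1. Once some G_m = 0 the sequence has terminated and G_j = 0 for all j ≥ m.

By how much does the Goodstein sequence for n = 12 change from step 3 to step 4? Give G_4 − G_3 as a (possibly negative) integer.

0

base 5: 12 = 2·5 + 2; at 6: 2·6 + 2 = 14; next = 13
base 6: 13 = 2·6 + 1; at 7: 2·7 + 1 = 15; next = 14
base 7: 14 = 2·7; at 8: 2·8 = 16; next = 15
base 8: 15 = 8 + 7; at 9: 9 + 7 = 16; next = 15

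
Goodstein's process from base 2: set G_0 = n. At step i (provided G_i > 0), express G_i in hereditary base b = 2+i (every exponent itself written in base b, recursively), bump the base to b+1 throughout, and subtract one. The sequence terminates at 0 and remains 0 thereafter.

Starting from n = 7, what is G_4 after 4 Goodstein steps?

46657

i=0: 7 = 2^2 + 2 + 1 (b=2); 2→3: 3^3 + 3 + 1 = 31; 31−1 = 30
i=1: 30 = 3^3 + 3 (b=3); 3→4: 4^4 + 4 = 260; 260−1 = 259
i=2: 259 = 4^4 + 3 (b=4); 4→5: 5^5 + 3 = 3128; 3128−1 = 3127
i=3: 3127 = 5^5 + 2 (b=5); 5→6: 6^6 + 2 = 46658; 46658−1 = 46657
i=4: 46657 = 6^6 + 1 (b=6); 6→7: 7^7 + 1 = 823544; 823544−1 = 823543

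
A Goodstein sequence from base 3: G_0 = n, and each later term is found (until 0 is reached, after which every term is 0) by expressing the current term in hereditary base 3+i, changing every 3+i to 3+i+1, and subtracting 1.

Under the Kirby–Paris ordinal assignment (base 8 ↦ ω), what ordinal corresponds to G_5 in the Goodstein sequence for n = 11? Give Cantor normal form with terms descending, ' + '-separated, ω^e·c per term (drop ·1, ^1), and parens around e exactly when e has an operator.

(0) 11|_3 = 3^2 + 2 ↦ 4^2 + 2|_4 = 18 ⇒ 17
(1) 17|_4 = 4^2 + 1 ↦ 5^2 + 1|_5 = 26 ⇒ 25
(2) 25|_5 = 5^2 ↦ 6^2|_6 = 36 ⇒ 35
(3) 35|_6 = 5·6 + 5 ↦ 5·7 + 5|_7 = 40 ⇒ 39
(4) 39|_7 = 5·7 + 4 ↦ 5·8 + 4|_8 = 44 ⇒ 43
(5) 43|_8 = 5·8 + 3 ↦ 5·9 + 3|_9 = 48 ⇒ 47

ω·5 + 3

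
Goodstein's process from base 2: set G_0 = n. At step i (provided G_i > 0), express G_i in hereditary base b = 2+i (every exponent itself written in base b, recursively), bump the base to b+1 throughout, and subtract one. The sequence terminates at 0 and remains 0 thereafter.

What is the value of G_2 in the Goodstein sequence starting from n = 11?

G_0=11  [base 2] 2^(2 + 1) + 2 + 1  →[2↦3]→  3^(3 + 1) + 3 + 1 = 85  −1 ⇒ G_1=84
G_1=84  [base 3] 3^(3 + 1) + 3  →[3↦4]→  4^(4 + 1) + 4 = 1028  −1 ⇒ G_2=1027
G_2=1027  [base 4] 4^(4 + 1) + 3  →[4↦5]→  5^(5 + 1) + 3 = 15628  −1 ⇒ G_3=15627

1027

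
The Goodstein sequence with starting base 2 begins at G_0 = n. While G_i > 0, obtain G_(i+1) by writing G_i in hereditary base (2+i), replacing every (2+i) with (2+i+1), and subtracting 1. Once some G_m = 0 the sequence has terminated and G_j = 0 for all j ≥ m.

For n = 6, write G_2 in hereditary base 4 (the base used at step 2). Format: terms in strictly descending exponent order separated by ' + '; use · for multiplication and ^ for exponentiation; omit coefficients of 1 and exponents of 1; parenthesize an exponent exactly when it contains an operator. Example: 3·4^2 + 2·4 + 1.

4^4 + 1

6 —HB2→ 2^2 + 2 —bump→ 3^3 + 3 = 30 —(−1)→ 29
29 —HB3→ 3^3 + 2 —bump→ 4^4 + 2 = 258 —(−1)→ 257
257 —HB4→ 4^4 + 1 —bump→ 5^5 + 1 = 3126 —(−1)→ 3125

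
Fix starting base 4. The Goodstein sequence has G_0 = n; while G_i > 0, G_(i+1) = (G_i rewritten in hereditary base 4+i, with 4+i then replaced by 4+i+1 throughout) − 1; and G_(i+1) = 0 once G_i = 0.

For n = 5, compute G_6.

1

[0] 5 ≡ 4 + 1 (base 4). Lift 5: 6. −1: 5.
[1] 5 ≡ 5 (base 5). Lift 6: 6. −1: 5.
[2] 5 ≡ 5 (base 6). Lift 7: 5. −1: 4.
[3] 4 ≡ 4 (base 7). Lift 8: 4. −1: 3.
[4] 3 ≡ 3 (base 8). Lift 9: 3. −1: 2.
[5] 2 ≡ 2 (base 9). Lift 10: 2. −1: 1.
[6] 1 ≡ 1 (base 10). Lift 11: 1. −1: 0.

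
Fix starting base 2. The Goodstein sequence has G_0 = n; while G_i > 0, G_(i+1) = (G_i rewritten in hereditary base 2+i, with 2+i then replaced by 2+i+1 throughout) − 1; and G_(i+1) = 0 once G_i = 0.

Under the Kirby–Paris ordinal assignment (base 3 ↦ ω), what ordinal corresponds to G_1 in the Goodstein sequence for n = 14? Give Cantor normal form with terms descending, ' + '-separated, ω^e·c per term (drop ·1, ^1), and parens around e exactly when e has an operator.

i=0: 14 = 2^(2 + 1) + 2^2 + 2 (b=2); 2→3: 3^(3 + 1) + 3^3 + 3 = 111; 111−1 = 110
i=1: 110 = 3^(3 + 1) + 3^3 + 2 (b=3); 3→4: 4^(4 + 1) + 4^4 + 2 = 1282; 1282−1 = 1281

ω^(ω + 1) + ω^ω + 2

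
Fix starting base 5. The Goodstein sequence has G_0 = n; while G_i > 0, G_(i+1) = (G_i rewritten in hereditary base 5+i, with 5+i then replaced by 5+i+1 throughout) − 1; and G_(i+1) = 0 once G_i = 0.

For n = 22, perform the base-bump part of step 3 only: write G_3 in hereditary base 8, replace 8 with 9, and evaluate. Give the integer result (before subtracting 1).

34

G_0=22  [base 5] 4·5 + 2  →[5↦6]→  4·6 + 2 = 26  −1 ⇒ G_1=25
G_1=25  [base 6] 4·6 + 1  →[6↦7]→  4·7 + 1 = 29  −1 ⇒ G_2=28
G_2=28  [base 7] 4·7  →[7↦8]→  4·8 = 32  −1 ⇒ G_3=31
G_3=31  [base 8] 3·8 + 7  →[8↦9]→  3·9 + 7 = 34  −1 ⇒ G_4=33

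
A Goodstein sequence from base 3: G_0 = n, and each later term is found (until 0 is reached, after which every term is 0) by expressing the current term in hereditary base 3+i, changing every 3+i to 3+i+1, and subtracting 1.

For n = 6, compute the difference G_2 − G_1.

(0) 6|_3 = 2·3 ↦ 2·4|_4 = 8 ⇒ 7
(1) 7|_4 = 4 + 3 ↦ 5 + 3|_5 = 8 ⇒ 7

0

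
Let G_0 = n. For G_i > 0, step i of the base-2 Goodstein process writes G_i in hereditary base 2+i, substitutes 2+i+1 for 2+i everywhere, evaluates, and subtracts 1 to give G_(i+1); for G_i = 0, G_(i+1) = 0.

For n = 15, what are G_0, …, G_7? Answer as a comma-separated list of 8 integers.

15, 111, 1283, 18752, 326593, 6588344, 150994943, 3524450280

i=0: 15 = 2^(2 + 1) + 2^2 + 2 + 1 (b=2); 2→3: 3^(3 + 1) + 3^3 + 3 + 1 = 112; 112−1 = 111
i=1: 111 = 3^(3 + 1) + 3^3 + 3 (b=3); 3→4: 4^(4 + 1) + 4^4 + 4 = 1284; 1284−1 = 1283
i=2: 1283 = 4^(4 + 1) + 4^4 + 3 (b=4); 4→5: 5^(5 + 1) + 5^5 + 3 = 18753; 18753−1 = 18752
i=3: 18752 = 5^(5 + 1) + 5^5 + 2 (b=5); 5→6: 6^(6 + 1) + 6^6 + 2 = 326594; 326594−1 = 326593
i=4: 326593 = 6^(6 + 1) + 6^6 + 1 (b=6); 6→7: 7^(7 + 1) + 7^7 + 1 = 6588345; 6588345−1 = 6588344
i=5: 6588344 = 7^(7 + 1) + 7^7 (b=7); 7→8: 8^(8 + 1) + 8^8 = 150994944; 150994944−1 = 150994943
i=6: 150994943 = 8^(8 + 1) + 7·8^7 + 7·8^6 + 7·8^5 + 7·8^4 + 7·8^3 + 7·8^2 + 7·8 + 7 (b=8); 8→9: 9^(9 + 1) + 7·9^7 + 7·9^6 + 7·9^5 + 7·9^4 + 7·9^3 + 7·9^2 + 7·9 + 7 = 3524450281; 3524450281−1 = 3524450280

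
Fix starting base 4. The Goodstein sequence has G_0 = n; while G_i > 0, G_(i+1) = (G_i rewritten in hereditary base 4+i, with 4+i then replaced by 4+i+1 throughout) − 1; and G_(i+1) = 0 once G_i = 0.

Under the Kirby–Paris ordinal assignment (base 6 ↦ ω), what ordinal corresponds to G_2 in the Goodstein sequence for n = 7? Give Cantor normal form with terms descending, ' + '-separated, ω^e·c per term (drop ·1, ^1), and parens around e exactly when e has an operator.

ω + 1

(0) 7|_4 = 4 + 3 ↦ 5 + 3|_5 = 8 ⇒ 7
(1) 7|_5 = 5 + 2 ↦ 6 + 2|_6 = 8 ⇒ 7
(2) 7|_6 = 6 + 1 ↦ 7 + 1|_7 = 8 ⇒ 7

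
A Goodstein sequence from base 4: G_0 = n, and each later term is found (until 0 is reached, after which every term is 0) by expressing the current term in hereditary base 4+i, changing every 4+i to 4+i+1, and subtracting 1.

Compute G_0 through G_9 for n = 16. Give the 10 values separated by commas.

G_0 = 16. HB_4(16) = 4^2. Bump = 25. G_1 = 24.
G_1 = 24. HB_5(24) = 4·5 + 4. Bump = 28. G_2 = 27.
G_2 = 27. HB_6(27) = 4·6 + 3. Bump = 31. G_3 = 30.
G_3 = 30. HB_7(30) = 4·7 + 2. Bump = 34. G_4 = 33.
G_4 = 33. HB_8(33) = 4·8 + 1. Bump = 37. G_5 = 36.
G_5 = 36. HB_9(36) = 4·9. Bump = 40. G_6 = 39.
G_6 = 39. HB_10(39) = 3·10 + 9. Bump = 42. G_7 = 41.
G_7 = 41. HB_11(41) = 3·11 + 8. Bump = 44. G_8 = 43.
G_8 = 43. HB_12(43) = 3·12 + 7. Bump = 46. G_9 = 45.

16, 24, 27, 30, 33, 36, 39, 41, 43, 45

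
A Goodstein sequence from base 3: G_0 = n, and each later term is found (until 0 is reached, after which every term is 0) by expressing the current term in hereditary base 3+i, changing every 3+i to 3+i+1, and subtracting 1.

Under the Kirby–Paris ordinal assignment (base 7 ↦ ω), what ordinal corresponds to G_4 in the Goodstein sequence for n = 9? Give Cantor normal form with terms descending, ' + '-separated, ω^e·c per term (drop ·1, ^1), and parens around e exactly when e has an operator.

ω·3

G_0=9  [base 3] 3^2  →[3↦4]→  4^2 = 16  −1 ⇒ G_1=15
G_1=15  [base 4] 3·4 + 3  →[4↦5]→  3·5 + 3 = 18  −1 ⇒ G_2=17
G_2=17  [base 5] 3·5 + 2  →[5↦6]→  3·6 + 2 = 20  −1 ⇒ G_3=19
G_3=19  [base 6] 3·6 + 1  →[6↦7]→  3·7 + 1 = 22  −1 ⇒ G_4=21
G_4=21  [base 7] 3·7  →[7↦8]→  3·8 = 24  −1 ⇒ G_5=23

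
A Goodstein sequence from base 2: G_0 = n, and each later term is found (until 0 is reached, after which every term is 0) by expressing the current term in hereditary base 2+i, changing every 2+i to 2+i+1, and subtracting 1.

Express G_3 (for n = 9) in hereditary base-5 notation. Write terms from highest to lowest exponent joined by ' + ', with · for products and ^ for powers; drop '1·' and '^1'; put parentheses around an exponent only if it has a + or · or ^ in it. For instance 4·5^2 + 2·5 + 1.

3·5^5 + 3·5^3 + 3·5^2 + 3·5 + 2

G_0=9  [base 2] 2^(2 + 1) + 1  →[2↦3]→  3^(3 + 1) + 1 = 82  −1 ⇒ G_1=81
G_1=81  [base 3] 3^(3 + 1)  →[3↦4]→  4^(4 + 1) = 1024  −1 ⇒ G_2=1023
G_2=1023  [base 4] 3·4^4 + 3·4^3 + 3·4^2 + 3·4 + 3  →[4↦5]→  3·5^5 + 3·5^3 + 3·5^2 + 3·5 + 3 = 9843  −1 ⇒ G_3=9842
G_3=9842  [base 5] 3·5^5 + 3·5^3 + 3·5^2 + 3·5 + 2  →[5↦6]→  3·6^6 + 3·6^3 + 3·6^2 + 3·6 + 2 = 140744  −1 ⇒ G_4=140743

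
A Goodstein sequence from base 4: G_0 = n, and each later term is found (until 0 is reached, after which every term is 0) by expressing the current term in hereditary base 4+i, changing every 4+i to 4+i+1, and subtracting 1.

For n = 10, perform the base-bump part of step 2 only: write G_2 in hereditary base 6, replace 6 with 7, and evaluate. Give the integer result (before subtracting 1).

[0] 10 ≡ 2·4 + 2 (base 4). Lift 5: 12. −1: 11.
[1] 11 ≡ 2·5 + 1 (base 5). Lift 6: 13. −1: 12.

14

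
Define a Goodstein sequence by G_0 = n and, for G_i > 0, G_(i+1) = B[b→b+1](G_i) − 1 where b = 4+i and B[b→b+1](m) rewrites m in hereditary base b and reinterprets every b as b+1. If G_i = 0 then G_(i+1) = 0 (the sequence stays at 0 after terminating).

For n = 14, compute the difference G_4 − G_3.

14 —HB4→ 3·4 + 2 —bump→ 3·5 + 2 = 17 —(−1)→ 16
16 —HB5→ 3·5 + 1 —bump→ 3·6 + 1 = 19 —(−1)→ 18
18 —HB6→ 3·6 —bump→ 3·7 = 21 —(−1)→ 20
20 —HB7→ 2·7 + 6 —bump→ 2·8 + 6 = 22 —(−1)→ 21

1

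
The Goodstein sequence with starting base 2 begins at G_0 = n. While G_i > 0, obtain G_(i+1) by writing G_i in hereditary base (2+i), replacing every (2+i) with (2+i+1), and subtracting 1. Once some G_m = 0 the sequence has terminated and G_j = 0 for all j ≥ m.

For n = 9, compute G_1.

81

step 0: 9 = 2^(2 + 1) + 1; sub 3 for 2: 3^(3 + 1) + 1; = 82; G_1 = 82−1 = 81
step 1: 81 = 3^(3 + 1); sub 4 for 3: 4^(4 + 1); = 1024; G_2 = 1024−1 = 1023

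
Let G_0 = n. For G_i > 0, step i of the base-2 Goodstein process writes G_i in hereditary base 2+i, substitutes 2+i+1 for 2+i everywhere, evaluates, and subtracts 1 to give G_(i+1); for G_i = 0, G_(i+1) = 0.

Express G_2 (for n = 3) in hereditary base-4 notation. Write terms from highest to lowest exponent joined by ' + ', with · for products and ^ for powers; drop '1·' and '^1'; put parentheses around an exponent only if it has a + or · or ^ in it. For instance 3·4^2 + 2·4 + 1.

3

step 0: 3 = 2 + 1; sub 3 for 2: 3 + 1; = 4; G_1 = 4−1 = 3
step 1: 3 = 3; sub 4 for 3: 4; = 4; G_2 = 4−1 = 3
step 2: 3 = 3; sub 5 for 4: 3; = 3; G_3 = 3−1 = 2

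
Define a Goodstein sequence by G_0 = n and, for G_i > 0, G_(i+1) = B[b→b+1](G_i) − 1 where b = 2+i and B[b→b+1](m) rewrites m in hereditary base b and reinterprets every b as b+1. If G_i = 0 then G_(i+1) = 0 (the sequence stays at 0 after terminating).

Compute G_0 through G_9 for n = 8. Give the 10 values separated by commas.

base 2: 8 = 2^(2 + 1); at 3: 3^(3 + 1) = 81; next = 80
base 3: 80 = 2·3^3 + 2·3^2 + 2·3 + 2; at 4: 2·4^4 + 2·4^2 + 2·4 + 2 = 554; next = 553
base 4: 553 = 2·4^4 + 2·4^2 + 2·4 + 1; at 5: 2·5^5 + 2·5^2 + 2·5 + 1 = 6311; next = 6310
base 5: 6310 = 2·5^5 + 2·5^2 + 2·5; at 6: 2·6^6 + 2·6^2 + 2·6 = 93396; next = 93395
base 6: 93395 = 2·6^6 + 2·6^2 + 6 + 5; at 7: 2·7^7 + 2·7^2 + 7 + 5 = 1647196; next = 1647195
base 7: 1647195 = 2·7^7 + 2·7^2 + 7 + 4; at 8: 2·8^8 + 2·8^2 + 8 + 4 = 33554572; next = 33554571
base 8: 33554571 = 2·8^8 + 2·8^2 + 8 + 3; at 9: 2·9^9 + 2·9^2 + 9 + 3 = 774841152; next = 774841151
base 9: 774841151 = 2·9^9 + 2·9^2 + 9 + 2; at 10: 2·10^10 + 2·10^2 + 10 + 2 = 20000000212; next = 20000000211
base 10: 20000000211 = 2·10^10 + 2·10^2 + 10 + 1; at 11: 2·11^11 + 2·11^2 + 11 + 1 = 570623341476; next = 570623341475

8, 80, 553, 6310, 93395, 1647195, 33554571, 774841151, 20000000211, 570623341475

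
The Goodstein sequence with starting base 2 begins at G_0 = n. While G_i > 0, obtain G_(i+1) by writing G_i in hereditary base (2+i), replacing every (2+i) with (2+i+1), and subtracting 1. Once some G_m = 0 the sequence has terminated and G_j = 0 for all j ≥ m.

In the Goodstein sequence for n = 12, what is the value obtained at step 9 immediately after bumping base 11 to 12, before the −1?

106993205379372

step 0: 12 = 2^(2 + 1) + 2^2; sub 3 for 2: 3^(3 + 1) + 3^3; = 108; G_1 = 108−1 = 107
step 1: 107 = 3^(3 + 1) + 2·3^2 + 2·3 + 2; sub 4 for 3: 4^(4 + 1) + 2·4^2 + 2·4 + 2; = 1066; G_2 = 1066−1 = 1065
step 2: 1065 = 4^(4 + 1) + 2·4^2 + 2·4 + 1; sub 5 for 4: 5^(5 + 1) + 2·5^2 + 2·5 + 1; = 15686; G_3 = 15686−1 = 15685
step 3: 15685 = 5^(5 + 1) + 2·5^2 + 2·5; sub 6 for 5: 6^(6 + 1) + 2·6^2 + 2·6; = 280020; G_4 = 280020−1 = 280019
step 4: 280019 = 6^(6 + 1) + 2·6^2 + 6 + 5; sub 7 for 6: 7^(7 + 1) + 2·7^2 + 7 + 5; = 5764911; G_5 = 5764911−1 = 5764910
step 5: 5764910 = 7^(7 + 1) + 2·7^2 + 7 + 4; sub 8 for 7: 8^(8 + 1) + 2·8^2 + 8 + 4; = 134217868; G_6 = 134217868−1 = 134217867
step 6: 134217867 = 8^(8 + 1) + 2·8^2 + 8 + 3; sub 9 for 8: 9^(9 + 1) + 2·9^2 + 9 + 3; = 3486784575; G_7 = 3486784575−1 = 3486784574
step 7: 3486784574 = 9^(9 + 1) + 2·9^2 + 9 + 2; sub 10 for 9: 10^(10 + 1) + 2·10^2 + 10 + 2; = 100000000212; G_8 = 100000000212−1 = 100000000211
step 8: 100000000211 = 10^(10 + 1) + 2·10^2 + 10 + 1; sub 11 for 10: 11^(11 + 1) + 2·11^2 + 11 + 1; = 3138428376975; G_9 = 3138428376975−1 = 3138428376974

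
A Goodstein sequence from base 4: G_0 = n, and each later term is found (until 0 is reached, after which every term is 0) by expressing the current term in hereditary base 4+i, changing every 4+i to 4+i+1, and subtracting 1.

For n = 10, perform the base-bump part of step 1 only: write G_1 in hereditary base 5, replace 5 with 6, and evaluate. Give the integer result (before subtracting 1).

(0) 10|_4 = 2·4 + 2 ↦ 2·5 + 2|_5 = 12 ⇒ 11
(1) 11|_5 = 2·5 + 1 ↦ 2·6 + 1|_6 = 13 ⇒ 12

13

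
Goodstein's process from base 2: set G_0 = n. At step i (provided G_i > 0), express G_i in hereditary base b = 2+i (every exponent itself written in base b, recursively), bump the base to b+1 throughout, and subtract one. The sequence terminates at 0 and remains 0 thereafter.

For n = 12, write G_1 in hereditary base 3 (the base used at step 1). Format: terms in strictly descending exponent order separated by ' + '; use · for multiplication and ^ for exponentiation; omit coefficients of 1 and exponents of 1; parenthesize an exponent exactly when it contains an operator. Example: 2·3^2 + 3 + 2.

G_0=12  [base 2] 2^(2 + 1) + 2^2  →[2↦3]→  3^(3 + 1) + 3^3 = 108  −1 ⇒ G_1=107
G_1=107  [base 3] 3^(3 + 1) + 2·3^2 + 2·3 + 2  →[3↦4]→  4^(4 + 1) + 2·4^2 + 2·4 + 2 = 1066  −1 ⇒ G_2=1065

3^(3 + 1) + 2·3^2 + 2·3 + 2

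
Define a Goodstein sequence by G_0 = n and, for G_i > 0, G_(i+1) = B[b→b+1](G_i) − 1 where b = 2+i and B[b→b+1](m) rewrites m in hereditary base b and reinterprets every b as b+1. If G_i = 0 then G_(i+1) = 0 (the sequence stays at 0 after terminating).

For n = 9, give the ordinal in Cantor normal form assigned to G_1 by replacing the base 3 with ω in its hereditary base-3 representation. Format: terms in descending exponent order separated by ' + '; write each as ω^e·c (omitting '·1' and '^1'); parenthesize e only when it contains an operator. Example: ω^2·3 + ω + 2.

i=0: 9 = 2^(2 + 1) + 1 (b=2); 2→3: 3^(3 + 1) + 1 = 82; 82−1 = 81
i=1: 81 = 3^(3 + 1) (b=3); 3→4: 4^(4 + 1) = 1024; 1024−1 = 1023

ω^(ω + 1)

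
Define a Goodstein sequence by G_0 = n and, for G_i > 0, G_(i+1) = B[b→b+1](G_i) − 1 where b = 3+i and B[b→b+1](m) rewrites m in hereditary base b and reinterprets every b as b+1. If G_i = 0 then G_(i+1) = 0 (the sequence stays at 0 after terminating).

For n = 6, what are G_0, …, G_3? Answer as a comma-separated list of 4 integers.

(0) 6|_3 = 2·3 ↦ 2·4|_4 = 8 ⇒ 7
(1) 7|_4 = 4 + 3 ↦ 5 + 3|_5 = 8 ⇒ 7
(2) 7|_5 = 5 + 2 ↦ 6 + 2|_6 = 8 ⇒ 7

6, 7, 7, 7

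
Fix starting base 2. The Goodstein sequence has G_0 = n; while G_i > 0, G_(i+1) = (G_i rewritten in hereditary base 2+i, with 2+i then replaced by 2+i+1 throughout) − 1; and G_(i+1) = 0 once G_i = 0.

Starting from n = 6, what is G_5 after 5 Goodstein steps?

(0) 6|_2 = 2^2 + 2 ↦ 3^3 + 3|_3 = 30 ⇒ 29
(1) 29|_3 = 3^3 + 2 ↦ 4^4 + 2|_4 = 258 ⇒ 257
(2) 257|_4 = 4^4 + 1 ↦ 5^5 + 1|_5 = 3126 ⇒ 3125
(3) 3125|_5 = 5^5 ↦ 6^6|_6 = 46656 ⇒ 46655
(4) 46655|_6 = 5·6^5 + 5·6^4 + 5·6^3 + 5·6^2 + 5·6 + 5 ↦ 5·7^5 + 5·7^4 + 5·7^3 + 5·7^2 + 5·7 + 5|_7 = 98040 ⇒ 98039
(5) 98039|_7 = 5·7^5 + 5·7^4 + 5·7^3 + 5·7^2 + 5·7 + 4 ↦ 5·8^5 + 5·8^4 + 5·8^3 + 5·8^2 + 5·8 + 4|_8 = 187244 ⇒ 187243

98039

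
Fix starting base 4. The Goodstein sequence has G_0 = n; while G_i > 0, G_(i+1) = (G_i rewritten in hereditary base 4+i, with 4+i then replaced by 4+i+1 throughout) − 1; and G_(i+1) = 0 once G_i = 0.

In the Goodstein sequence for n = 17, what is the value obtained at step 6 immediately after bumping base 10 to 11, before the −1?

G_0 = 17. HB_4(17) = 4^2 + 1. Bump = 26. G_1 = 25.
G_1 = 25. HB_5(25) = 5^2. Bump = 36. G_2 = 35.
G_2 = 35. HB_6(35) = 5·6 + 5. Bump = 40. G_3 = 39.
G_3 = 39. HB_7(39) = 5·7 + 4. Bump = 44. G_4 = 43.
G_4 = 43. HB_8(43) = 5·8 + 3. Bump = 48. G_5 = 47.
G_5 = 47. HB_9(47) = 5·9 + 2. Bump = 52. G_6 = 51.
G_6 = 51. HB_10(51) = 5·10 + 1. Bump = 56. G_7 = 55.

56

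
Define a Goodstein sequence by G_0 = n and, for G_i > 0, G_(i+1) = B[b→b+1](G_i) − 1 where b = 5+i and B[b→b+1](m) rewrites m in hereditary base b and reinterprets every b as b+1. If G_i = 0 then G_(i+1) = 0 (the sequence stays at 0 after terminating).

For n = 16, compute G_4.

22

(0) 16|_5 = 3·5 + 1 ↦ 3·6 + 1|_6 = 19 ⇒ 18
(1) 18|_6 = 3·6 ↦ 3·7|_7 = 21 ⇒ 20
(2) 20|_7 = 2·7 + 6 ↦ 2·8 + 6|_8 = 22 ⇒ 21
(3) 21|_8 = 2·8 + 5 ↦ 2·9 + 5|_9 = 23 ⇒ 22
(4) 22|_9 = 2·9 + 4 ↦ 2·10 + 4|_10 = 24 ⇒ 23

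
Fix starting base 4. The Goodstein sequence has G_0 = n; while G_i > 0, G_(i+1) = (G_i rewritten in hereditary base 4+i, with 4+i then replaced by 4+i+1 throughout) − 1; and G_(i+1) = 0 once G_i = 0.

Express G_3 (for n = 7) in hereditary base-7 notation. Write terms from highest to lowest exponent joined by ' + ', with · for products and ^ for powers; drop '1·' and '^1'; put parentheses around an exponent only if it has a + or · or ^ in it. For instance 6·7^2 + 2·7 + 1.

7

7 —HB4→ 4 + 3 —bump→ 5 + 3 = 8 —(−1)→ 7
7 —HB5→ 5 + 2 —bump→ 6 + 2 = 8 —(−1)→ 7
7 —HB6→ 6 + 1 —bump→ 7 + 1 = 8 —(−1)→ 7
7 —HB7→ 7 —bump→ 8 = 8 —(−1)→ 7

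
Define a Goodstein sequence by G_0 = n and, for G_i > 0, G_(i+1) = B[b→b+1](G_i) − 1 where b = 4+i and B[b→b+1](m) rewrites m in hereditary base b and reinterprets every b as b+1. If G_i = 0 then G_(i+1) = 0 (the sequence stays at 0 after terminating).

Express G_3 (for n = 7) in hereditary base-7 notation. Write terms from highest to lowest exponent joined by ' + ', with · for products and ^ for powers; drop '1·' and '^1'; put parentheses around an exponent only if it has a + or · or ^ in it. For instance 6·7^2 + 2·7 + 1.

7

i=0: 7 = 4 + 3 (b=4); 4→5: 5 + 3 = 8; 8−1 = 7
i=1: 7 = 5 + 2 (b=5); 5→6: 6 + 2 = 8; 8−1 = 7
i=2: 7 = 6 + 1 (b=6); 6→7: 7 + 1 = 8; 8−1 = 7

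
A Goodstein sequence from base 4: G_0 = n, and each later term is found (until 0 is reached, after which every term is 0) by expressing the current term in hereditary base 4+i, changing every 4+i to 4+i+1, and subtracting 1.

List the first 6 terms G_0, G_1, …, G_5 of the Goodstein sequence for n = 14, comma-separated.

14 —HB4→ 3·4 + 2 —bump→ 3·5 + 2 = 17 —(−1)→ 16
16 —HB5→ 3·5 + 1 —bump→ 3·6 + 1 = 19 —(−1)→ 18
18 —HB6→ 3·6 —bump→ 3·7 = 21 —(−1)→ 20
20 —HB7→ 2·7 + 6 —bump→ 2·8 + 6 = 22 —(−1)→ 21
21 —HB8→ 2·8 + 5 —bump→ 2·9 + 5 = 23 —(−1)→ 22

14, 16, 18, 20, 21, 22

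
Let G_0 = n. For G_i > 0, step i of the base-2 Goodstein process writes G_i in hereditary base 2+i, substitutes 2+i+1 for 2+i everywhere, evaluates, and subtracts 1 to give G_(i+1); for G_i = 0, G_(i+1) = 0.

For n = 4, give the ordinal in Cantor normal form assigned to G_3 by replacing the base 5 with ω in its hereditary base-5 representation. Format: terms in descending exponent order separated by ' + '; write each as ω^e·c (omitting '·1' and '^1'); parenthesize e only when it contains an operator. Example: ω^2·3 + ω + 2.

ω^2·2 + ω·2

i=0: 4 = 2^2 (b=2); 2→3: 3^3 = 27; 27−1 = 26
i=1: 26 = 2·3^2 + 2·3 + 2 (b=3); 3→4: 2·4^2 + 2·4 + 2 = 42; 42−1 = 41
i=2: 41 = 2·4^2 + 2·4 + 1 (b=4); 4→5: 2·5^2 + 2·5 + 1 = 61; 61−1 = 60
i=3: 60 = 2·5^2 + 2·5 (b=5); 5→6: 2·6^2 + 2·6 = 84; 84−1 = 83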